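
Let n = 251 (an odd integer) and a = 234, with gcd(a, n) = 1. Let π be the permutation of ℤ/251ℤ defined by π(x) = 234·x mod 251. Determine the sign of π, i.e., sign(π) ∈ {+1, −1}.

Orbit of 129 under x↦234x: [129, 66, 133, 249, 34, 175, 37]… (length divides ord_251(234)).
Cycle lengths of π_234 on ℤ/251ℤ: [250, 1]; 2 cycles in total.
251 − 2 = 249 transpositions; sign(π) = (−1)^249 = -1.
Zolotarev: (234|251) = -1, matching the cycle-count sign.

-1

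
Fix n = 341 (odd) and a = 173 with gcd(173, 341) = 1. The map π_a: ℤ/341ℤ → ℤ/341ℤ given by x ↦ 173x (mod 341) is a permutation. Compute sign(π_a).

Trace 140: π^k(140) = [140, 9, 193, 312, 98, 245, 101] for k=0..6.
Cycle lengths of π_173 on ℤ/341ℤ: [30, 30, 30, 30, 30, 30, 30, 30, 30, 30, 15, 15, 10, 1]; 14 cycles in total.
n − c = 341 − 14 = 327; sign = (−1)^327 = -1.
Check: (173/341) = -1 by Zolotarev.

-1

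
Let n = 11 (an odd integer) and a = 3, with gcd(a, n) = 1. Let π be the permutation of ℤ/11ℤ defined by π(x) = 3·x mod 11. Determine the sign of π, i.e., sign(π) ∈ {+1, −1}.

Orbit of 9 under x↦3x: [9, 5, 4, 1, 3]… (length divides ord_11(3)).
π_3 has 3 disjoint cycles with lengths [5, 5, 1] on {0,…,10}.
sign(π) = (−1)^{n − #cycles} = (−1)^{11−3} = (−1)^8 = +1.
Via Zolotarev, sign(π_{3}) = (3|11) = +1.

+1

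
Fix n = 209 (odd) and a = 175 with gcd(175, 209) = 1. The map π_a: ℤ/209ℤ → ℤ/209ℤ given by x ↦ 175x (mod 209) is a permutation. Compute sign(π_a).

Orbit of 197 under x↦175x: [197, 199, 131, 144, 120, 100, 153]… (length divides ord_209(175)).
The orbit structure of x ↦ 175x mod 209: 18 orbits of sizes [18, 18, 18, 18, 18, 18, 18, 18, 18, 18, 9, 9, 2, 2, 2, 2, 2, 1].
sign(π) = (−1)^{n − #cycles} = (−1)^{209−18} = (−1)^191 = -1.
Via Zolotarev, sign(π_{175}) = (175|209) = -1.

-1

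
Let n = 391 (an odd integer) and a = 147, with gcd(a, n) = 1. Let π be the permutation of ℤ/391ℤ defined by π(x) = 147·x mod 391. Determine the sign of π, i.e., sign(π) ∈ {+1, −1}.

Trace 302: π^k(302) = [302, 211, 128, 48, 18, 300, 308] for k=0..6.
Decompose π into cycles: lengths [176, 176, 16, 11, 11, 1] (6 cycles, including the fixed point 0).
With 6 cycles on 391 points, sign = (−1)^{391−6} = -1.

-1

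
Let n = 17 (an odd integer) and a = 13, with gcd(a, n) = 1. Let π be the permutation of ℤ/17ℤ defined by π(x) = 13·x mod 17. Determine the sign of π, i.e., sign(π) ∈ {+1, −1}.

+1

Start at x=13: 13 → 16 → 4 → 1 → 13 (one orbit).
5 cycles of lengths [4, 4, 4, 4, 1].
sign(π) = (−1)^{n − #cycles} = (−1)^{17−5} = (−1)^12 = +1.
Check: (13/17) = +1 by Zolotarev.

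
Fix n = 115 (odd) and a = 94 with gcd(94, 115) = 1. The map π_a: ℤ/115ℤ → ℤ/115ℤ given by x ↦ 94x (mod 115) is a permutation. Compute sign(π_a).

Start at x=31: 31 → 39 → 101 → 64 → 36 → 49 → 6 → … (one orbit).
Cycle type of π: 22×4 + 11×2 + 2×2 + 1; total 9 cycles.
9 cycles on 115: each ℓ→(−1)^(ℓ−1), product (−1)^106 = +1.

+1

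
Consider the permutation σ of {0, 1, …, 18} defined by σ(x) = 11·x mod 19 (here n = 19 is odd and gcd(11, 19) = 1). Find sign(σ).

+1

Orbit of 11 under x↦11x: [11, 7, 1]… (length divides ord_19(11)).
Cycle type of π: 3×6 + 1; total 7 cycles.
7 cycles on 19: each ℓ→(−1)^(ℓ−1), product (−1)^12 = +1.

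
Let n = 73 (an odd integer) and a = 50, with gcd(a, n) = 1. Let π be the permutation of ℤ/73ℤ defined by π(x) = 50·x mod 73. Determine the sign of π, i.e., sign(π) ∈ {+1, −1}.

Start at x=65: 65 → 38 → 2 → 27 → 36 → 48 → 64 → … (one orbit).
Decompose π into cycles: lengths [36, 36, 1] (3 cycles, including the fixed point 0).
With 3 cycles on 73 points, sign = (−1)^{73−3} = +1.
The Jacobi symbol (50|73) = +1 (Zolotarev) agrees.

+1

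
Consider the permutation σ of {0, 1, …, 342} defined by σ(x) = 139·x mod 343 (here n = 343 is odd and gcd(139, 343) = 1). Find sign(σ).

-1

Orbit of 279 under x↦139x: [279, 22, 314, 85, 153, 1, 139]… (length divides ord_343(139)).
π_139 has 10 disjoint cycles with lengths [98, 98, 98, 14, 14, 14, 2, 2, 2, 1] on {0,…,342}.
10 cycles on 343: each ℓ→(−1)^(ℓ−1), product (−1)^333 = -1.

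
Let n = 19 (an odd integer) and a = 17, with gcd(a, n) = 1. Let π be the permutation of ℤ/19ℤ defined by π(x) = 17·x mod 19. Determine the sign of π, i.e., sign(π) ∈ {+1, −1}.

+1

Trace 6: π^k(6) = [6, 7, 5, 9, 1, 17, 4] for k=0..6.
3 cycles of lengths [9, 9, 1].
3 cycles on 19: each ℓ→(−1)^(ℓ−1), product (−1)^16 = +1.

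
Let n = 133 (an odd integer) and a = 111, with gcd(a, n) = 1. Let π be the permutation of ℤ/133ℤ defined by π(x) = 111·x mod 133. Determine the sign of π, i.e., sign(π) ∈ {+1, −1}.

Start at x=55: 55 → 120 → 20 → 92 → 104 → 106 → 62 → … (one orbit).
Decompose π into cycles: lengths [18, 18, 18, 18, 18, 18, 9, 9, 2, 2, 2, 1] (12 cycles, including the fixed point 0).
n − c = 133 − 12 = 121; sign = (−1)^121 = -1.

-1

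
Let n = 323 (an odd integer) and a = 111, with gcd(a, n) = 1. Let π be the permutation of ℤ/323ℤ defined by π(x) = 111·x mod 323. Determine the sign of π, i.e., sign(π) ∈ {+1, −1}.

Start at x=4: 4 → 121 → 188 → 196 → 115 → 168 → 237 → … (one orbit).
The orbit structure of x ↦ 111x mod 323: 9 orbits of sizes [72, 72, 72, 72, 9, 9, 8, 8, 1].
sign(π) = (−1)^{n − #cycles} = (−1)^{323−9} = (−1)^314 = +1.
(111|323)_J = +1 (Zolotarev's lemma cross-check).

+1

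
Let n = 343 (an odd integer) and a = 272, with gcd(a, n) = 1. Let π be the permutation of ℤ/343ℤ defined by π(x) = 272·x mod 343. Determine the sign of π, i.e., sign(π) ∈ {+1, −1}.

-1

Start at x=34: 34 → 330 → 237 → 323 → 48 → 22 → 153 → … (one orbit).
Decompose π into cycles: lengths [98, 98, 98, 14, 14, 14, 2, 2, 2, 1] (10 cycles, including the fixed point 0).
n − c = 343 − 10 = 333; sign = (−1)^333 = -1.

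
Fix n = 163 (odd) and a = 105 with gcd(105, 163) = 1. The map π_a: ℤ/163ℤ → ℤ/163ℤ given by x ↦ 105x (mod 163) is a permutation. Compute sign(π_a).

-1

Orbit of 162 under x↦105x: [162, 58, 59, 1, 105, 104]… (length divides ord_163(105)).
Cycle type of π: 6×27 + 1; total 28 cycles.
Σ(ℓ_i−1) = 163−28 = 135; sign = (−1)^135 = -1.
The Jacobi symbol (105|163) = -1 (Zolotarev) agrees.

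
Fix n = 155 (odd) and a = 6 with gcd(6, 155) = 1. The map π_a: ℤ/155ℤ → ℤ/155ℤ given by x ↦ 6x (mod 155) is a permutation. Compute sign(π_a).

-1

Orbit of 56 under x↦6x: [56, 26, 1, 6, 36, 61]… (length divides ord_155(6)).
30 cycles of lengths [6, 6, 6, 6, 6, 6, 6, 6, 6, 6, 6, 6, 6, 6, 6, 6, 6, 6, 6, 6, 6, 6, 6, 6, 6, 1, 1, 1, 1, 1].
sign(π) = (−1)^{n − #cycles} = (−1)^{155−30} = (−1)^125 = -1.
Via Zolotarev, sign(π_{6}) = (6|155) = -1.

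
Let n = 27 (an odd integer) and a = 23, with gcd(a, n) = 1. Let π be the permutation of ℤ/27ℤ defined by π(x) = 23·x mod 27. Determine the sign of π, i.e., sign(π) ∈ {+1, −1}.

-1

Orbit of 16 under x↦23x: [16, 17, 13, 2, 19, 5, 7]… (length divides ord_27(23)).
4 cycles of lengths [18, 6, 2, 1].
sign(π) = (−1)^{n − #cycles} = (−1)^{27−4} = (−1)^23 = -1.
The Jacobi symbol (23|27) = -1 (Zolotarev) agrees.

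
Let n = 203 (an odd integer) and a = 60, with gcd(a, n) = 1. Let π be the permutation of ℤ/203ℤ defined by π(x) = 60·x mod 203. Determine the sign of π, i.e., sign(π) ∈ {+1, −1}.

Orbit of 191 under x↦60x: [191, 92, 39, 107, 127, 109, 44]… (length divides ord_203(60)).
6 cycles of lengths [84, 84, 28, 3, 3, 1].
n − c = 203 − 6 = 197; sign = (−1)^197 = -1.
Check: (60/203) = -1 by Zolotarev.

-1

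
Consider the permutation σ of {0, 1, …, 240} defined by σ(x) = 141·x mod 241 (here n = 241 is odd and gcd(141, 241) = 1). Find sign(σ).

+1

Orbit of 98 under x↦141x: [98, 81, 94, 240, 100, 122, 91]… (length divides ord_241(141)).
9 cycles of lengths [30, 30, 30, 30, 30, 30, 30, 30, 1].
241 − 9 = 232 transpositions; sign(π) = (−1)^232 = +1.
Zolotarev: (141|241) = +1, matching the cycle-count sign.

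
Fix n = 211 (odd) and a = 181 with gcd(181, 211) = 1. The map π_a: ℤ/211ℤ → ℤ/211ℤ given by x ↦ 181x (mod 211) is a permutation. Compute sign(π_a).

-1

Orbit of 132 under x↦181x: [132, 49, 7, 1, 181, 56, 8]… (length divides ord_211(181)).
Cycle type of π: 210 + 1; total 2 cycles.
sign(π) = (−1)^{n − #cycles} = (−1)^{211−2} = (−1)^209 = -1.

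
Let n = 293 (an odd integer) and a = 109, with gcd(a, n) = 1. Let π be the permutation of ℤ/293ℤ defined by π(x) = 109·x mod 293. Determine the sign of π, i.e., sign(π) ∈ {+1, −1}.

+1

Trace 54: π^k(54) = [54, 26, 197, 84, 73, 46, 33] for k=0..6.
Cycle lengths of π_109 on ℤ/293ℤ: [73, 73, 73, 73, 1]; 5 cycles in total.
With 5 cycles on 293 points, sign = (−1)^{293−5} = +1.
Check: (109/293) = +1 by Zolotarev.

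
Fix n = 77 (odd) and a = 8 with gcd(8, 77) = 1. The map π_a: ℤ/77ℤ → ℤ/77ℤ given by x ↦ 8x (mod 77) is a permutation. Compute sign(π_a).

Orbit of 36 under x↦8x: [36, 57, 71, 29, 1, 8, 64]… (length divides ord_77(8)).
Decompose π into cycles: lengths [10, 10, 10, 10, 10, 10, 10, 1, 1, 1, 1, 1, 1, 1] (14 cycles, including the fixed point 0).
sign(π) = (−1)^{n − #cycles} = (−1)^{77−14} = (−1)^63 = -1.
Check: (8/77) = -1 by Zolotarev.

-1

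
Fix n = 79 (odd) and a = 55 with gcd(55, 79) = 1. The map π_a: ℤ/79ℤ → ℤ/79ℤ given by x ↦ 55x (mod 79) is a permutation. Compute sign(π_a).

Orbit of 55 under x↦55x: [55, 23, 1]… (length divides ord_79(55)).
π_55 has 27 disjoint cycles with lengths [3, 3, 3, 3, 3, 3, 3, 3, 3, 3, 3, 3, 3, 3, 3, 3, 3, 3, 3, 3, 3, 3, 3, 3, 3, 3, 1] on {0,…,78}.
27 cycles on 79: each ℓ→(−1)^(ℓ−1), product (−1)^52 = +1.

+1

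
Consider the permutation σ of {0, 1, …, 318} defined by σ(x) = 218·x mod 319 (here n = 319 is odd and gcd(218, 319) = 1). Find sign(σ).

-1

Orbit of 180 under x↦218x: [180, 3, 16, 298, 207, 147, 146]… (length divides ord_319(218)).
Cycle type of π: 140×2 + 28 + 5×2 + 1; total 6 cycles.
sign(π) = (−1)^{n − #cycles} = (−1)^{319−6} = (−1)^313 = -1.
Via Zolotarev, sign(π_{218}) = (218|319) = -1.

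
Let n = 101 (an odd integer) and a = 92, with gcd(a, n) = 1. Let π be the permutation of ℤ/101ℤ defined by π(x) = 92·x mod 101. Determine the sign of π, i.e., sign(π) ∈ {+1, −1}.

+1

Orbit of 31 under x↦92x: [31, 24, 87, 25, 78, 5, 56]… (length divides ord_101(92)).
Decompose π into cycles: lengths [25, 25, 25, 25, 1] (5 cycles, including the fixed point 0).
With 5 cycles on 101 points, sign = (−1)^{101−5} = +1.
Via Zolotarev, sign(π_{92}) = (92|101) = +1.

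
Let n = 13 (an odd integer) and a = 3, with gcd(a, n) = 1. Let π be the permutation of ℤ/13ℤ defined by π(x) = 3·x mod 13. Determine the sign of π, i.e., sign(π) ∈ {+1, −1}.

+1

Trace 1: π^k(1) = [1, 3, 9] for k=0..2.
Decompose π into cycles: lengths [3, 3, 3, 3, 1] (5 cycles, including the fixed point 0).
Σ(ℓ_i−1) = 13−5 = 8; sign = (−1)^8 = +1.
Zolotarev: (3|13) = +1, matching the cycle-count sign.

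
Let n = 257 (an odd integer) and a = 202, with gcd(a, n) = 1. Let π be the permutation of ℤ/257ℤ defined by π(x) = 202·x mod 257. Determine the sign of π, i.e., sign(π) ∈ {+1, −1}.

Start at x=105: 105 → 136 → 230 → 200 → 51 → 22 → 75 → … (one orbit).
The orbit structure of x ↦ 202x mod 257: 2 orbits of sizes [256, 1].
257 − 2 = 255 transpositions; sign(π) = (−1)^255 = -1.

-1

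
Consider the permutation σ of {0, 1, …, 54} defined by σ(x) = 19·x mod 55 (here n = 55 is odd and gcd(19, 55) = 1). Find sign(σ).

-1

Start at x=19: 19 → 31 → 39 → 26 → 54 → 36 → 24 → … (one orbit).
The orbit structure of x ↦ 19x mod 55: 8 orbits of sizes [10, 10, 10, 10, 10, 2, 2, 1].
55 − 8 = 47 transpositions; sign(π) = (−1)^47 = -1.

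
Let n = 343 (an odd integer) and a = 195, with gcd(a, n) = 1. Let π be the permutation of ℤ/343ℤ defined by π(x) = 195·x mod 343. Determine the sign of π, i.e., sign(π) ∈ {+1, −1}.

-1

Trace 295: π^k(295) = [295, 244, 246, 293, 197, 342, 148] for k=0..6.
Decompose π into cycles: lengths [14, 14, 14, 14, 14, 14, 14, 14, 14, 14, 14, 14, 14, 14, 14, 14, 14, 14, 14, 14, 14, 2, 2, 2, 2, 2, 2, 2, 2, 2, 2, 2, 2, 2, 2, 2, 2, 2, 2, 2, 2, 2, 2, 2, 2, 1] (46 cycles, including the fixed point 0).
With 46 cycles on 343 points, sign = (−1)^{343−46} = -1.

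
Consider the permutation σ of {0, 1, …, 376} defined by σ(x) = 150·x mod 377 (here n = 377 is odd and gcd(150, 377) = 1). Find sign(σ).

Start at x=266: 266 → 315 → 125 → 277 → 80 → 313 → 202 → … (one orbit).
Cycle type of π: 84×4 + 14×2 + 12 + 1; total 8 cycles.
With 8 cycles on 377 points, sign = (−1)^{377−8} = -1.
Via Zolotarev, sign(π_{150}) = (150|377) = -1.

-1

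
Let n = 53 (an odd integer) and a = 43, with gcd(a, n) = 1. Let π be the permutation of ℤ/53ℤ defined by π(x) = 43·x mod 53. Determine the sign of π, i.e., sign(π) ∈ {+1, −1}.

+1

Start at x=46: 46 → 17 → 42 → 4 → 13 → 29 → 28 → … (one orbit).
π_43 has 3 disjoint cycles with lengths [26, 26, 1] on {0,…,52}.
3 cycles on 53: each ℓ→(−1)^(ℓ−1), product (−1)^50 = +1.
(43|53)_J = +1 (Zolotarev's lemma cross-check).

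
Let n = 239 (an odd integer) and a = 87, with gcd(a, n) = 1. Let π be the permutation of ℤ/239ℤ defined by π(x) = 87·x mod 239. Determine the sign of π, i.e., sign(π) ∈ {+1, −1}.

Orbit of 16 under x↦87x: [16, 197, 170, 211, 193, 61, 49]… (length divides ord_239(87)).
Cycle type of π: 119×2 + 1; total 3 cycles.
3 cycles on 239: each ℓ→(−1)^(ℓ−1), product (−1)^236 = +1.
Check: (87/239) = +1 by Zolotarev.

+1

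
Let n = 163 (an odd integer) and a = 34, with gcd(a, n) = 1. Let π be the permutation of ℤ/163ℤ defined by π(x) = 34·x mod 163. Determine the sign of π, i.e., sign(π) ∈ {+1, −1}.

+1

Orbit of 104 under x↦34x: [104, 113, 93, 65, 91, 160, 61]… (length divides ord_163(34)).
3 cycles of lengths [81, 81, 1].
sign(π) = (−1)^{n − #cycles} = (−1)^{163−3} = (−1)^160 = +1.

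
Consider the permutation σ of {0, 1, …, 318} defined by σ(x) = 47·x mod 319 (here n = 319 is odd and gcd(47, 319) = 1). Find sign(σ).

-1

Orbit of 247 under x↦47x: [247, 125, 133, 190, 317, 225, 48]… (length divides ord_319(47)).
Cycle lengths of π_47 on ℤ/319ℤ: [140, 140, 28, 5, 5, 1]; 6 cycles in total.
With 6 cycles on 319 points, sign = (−1)^{319−6} = -1.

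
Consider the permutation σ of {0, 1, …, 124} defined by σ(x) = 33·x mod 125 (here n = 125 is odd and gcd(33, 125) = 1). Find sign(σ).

Trace 47: π^k(47) = [47, 51, 58, 39, 37, 96, 43] for k=0..6.
Cycle lengths of π_33 on ℤ/125ℤ: [100, 20, 4, 1]; 4 cycles in total.
125 − 4 = 121 transpositions; sign(π) = (−1)^121 = -1.

-1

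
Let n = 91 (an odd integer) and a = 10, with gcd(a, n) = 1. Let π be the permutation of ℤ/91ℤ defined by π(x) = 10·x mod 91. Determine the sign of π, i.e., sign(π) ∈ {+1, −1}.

-1

Orbit of 9 under x↦10x: [9, 90, 81, 82, 1, 10]… (length divides ord_91(10)).
The orbit structure of x ↦ 10x mod 91: 16 orbits of sizes [6, 6, 6, 6, 6, 6, 6, 6, 6, 6, 6, 6, 6, 6, 6, 1].
sign(π) = (−1)^{n − #cycles} = (−1)^{91−16} = (−1)^75 = -1.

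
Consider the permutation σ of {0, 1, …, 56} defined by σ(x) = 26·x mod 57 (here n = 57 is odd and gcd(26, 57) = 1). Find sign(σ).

-1

Orbit of 20 under x↦26x: [20, 7, 11, 1, 26, 49]… (length divides ord_57(26)).
Cycle type of π: 6×6 + 3×6 + 2 + 1; total 14 cycles.
Σ(ℓ_i−1) = 57−14 = 43; sign = (−1)^43 = -1.
Via Zolotarev, sign(π_{26}) = (26|57) = -1.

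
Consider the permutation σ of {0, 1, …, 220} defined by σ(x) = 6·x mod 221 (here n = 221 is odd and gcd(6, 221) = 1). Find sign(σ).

Orbit of 127 under x↦6x: [127, 99, 152, 28, 168, 124, 81]… (length divides ord_221(6)).
π_6 has 7 disjoint cycles with lengths [48, 48, 48, 48, 16, 12, 1] on {0,…,220}.
sign(π) = (−1)^{n − #cycles} = (−1)^{221−7} = (−1)^214 = +1.
Zolotarev: (6|221) = +1, matching the cycle-count sign.

+1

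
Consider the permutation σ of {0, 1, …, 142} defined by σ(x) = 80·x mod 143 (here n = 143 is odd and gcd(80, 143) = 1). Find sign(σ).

-1

Orbit of 37 under x↦80x: [37, 100, 135, 75, 137, 92, 67]… (length divides ord_143(80)).
Cycle lengths of π_80 on ℤ/143ℤ: [60, 60, 12, 5, 5, 1]; 6 cycles in total.
143 − 6 = 137 transpositions; sign(π) = (−1)^137 = -1.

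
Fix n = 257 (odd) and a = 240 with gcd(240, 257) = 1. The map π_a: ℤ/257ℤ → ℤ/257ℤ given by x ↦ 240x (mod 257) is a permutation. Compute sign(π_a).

+1

Trace 17: π^k(17) = [17, 225, 30, 4, 189, 128, 137] for k=0..6.
Cycle type of π: 32×8 + 1; total 9 cycles.
n − c = 257 − 9 = 248; sign = (−1)^248 = +1.
Zolotarev: (240|257) = +1, matching the cycle-count sign.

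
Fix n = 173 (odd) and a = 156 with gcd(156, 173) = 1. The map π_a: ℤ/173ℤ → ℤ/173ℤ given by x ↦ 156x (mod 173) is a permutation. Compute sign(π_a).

-1

Start at x=74: 74 → 126 → 107 → 84 → 129 → 56 → 86 → … (one orbit).
π_156 has 2 disjoint cycles with lengths [172, 1] on {0,…,172}.
sign(π) = (−1)^{n − #cycles} = (−1)^{173−2} = (−1)^171 = -1.
(156|173)_J = -1 (Zolotarev's lemma cross-check).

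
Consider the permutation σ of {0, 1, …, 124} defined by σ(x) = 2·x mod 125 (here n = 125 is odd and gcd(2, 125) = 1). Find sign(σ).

-1

Trace 44: π^k(44) = [44, 88, 51, 102, 79, 33, 66] for k=0..6.
Cycle type of π: 100 + 20 + 4 + 1; total 4 cycles.
sign(π) = (−1)^{n − #cycles} = (−1)^{125−4} = (−1)^121 = -1.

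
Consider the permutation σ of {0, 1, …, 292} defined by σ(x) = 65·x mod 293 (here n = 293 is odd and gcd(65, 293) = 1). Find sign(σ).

+1

Trace 40: π^k(40) = [40, 256, 232, 137, 115, 150, 81] for k=0..6.
5 cycles of lengths [73, 73, 73, 73, 1].
sign(π) = (−1)^{n − #cycles} = (−1)^{293−5} = (−1)^288 = +1.
The Jacobi symbol (65|293) = +1 (Zolotarev) agrees.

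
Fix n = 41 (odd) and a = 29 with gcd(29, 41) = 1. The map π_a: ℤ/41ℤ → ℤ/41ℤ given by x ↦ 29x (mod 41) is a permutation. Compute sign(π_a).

Orbit of 33 under x↦29x: [33, 14, 37, 7, 39, 24, 40]… (length divides ord_41(29)).
Decompose π into cycles: lengths [40, 1] (2 cycles, including the fixed point 0).
Σ(ℓ_i−1) = 41−2 = 39; sign = (−1)^39 = -1.

-1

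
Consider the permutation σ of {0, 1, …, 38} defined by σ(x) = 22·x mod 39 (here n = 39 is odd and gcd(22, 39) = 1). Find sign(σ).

Orbit of 22 under x↦22x: [22, 16, 1]… (length divides ord_39(22)).
The orbit structure of x ↦ 22x mod 39: 15 orbits of sizes [3, 3, 3, 3, 3, 3, 3, 3, 3, 3, 3, 3, 1, 1, 1].
With 15 cycles on 39 points, sign = (−1)^{39−15} = +1.
Via Zolotarev, sign(π_{22}) = (22|39) = +1.

+1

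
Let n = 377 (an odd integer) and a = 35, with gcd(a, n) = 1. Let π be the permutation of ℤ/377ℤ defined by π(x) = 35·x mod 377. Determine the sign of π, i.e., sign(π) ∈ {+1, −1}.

Start at x=92: 92 → 204 → 354 → 326 → 100 → 107 → 352 → … (one orbit).
Cycle lengths of π_35 on ℤ/377ℤ: [42, 42, 42, 42, 42, 42, 42, 42, 14, 14, 3, 3, 3, 3, 1]; 15 cycles in total.
Σ(ℓ_i−1) = 377−15 = 362; sign = (−1)^362 = +1.

+1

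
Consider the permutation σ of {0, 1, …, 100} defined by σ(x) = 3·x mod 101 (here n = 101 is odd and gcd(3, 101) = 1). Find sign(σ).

Trace 78: π^k(78) = [78, 32, 96, 86, 56, 67, 100] for k=0..6.
2 cycles of lengths [100, 1].
n − c = 101 − 2 = 99; sign = (−1)^99 = -1.
(3|101)_J = -1 (Zolotarev's lemma cross-check).

-1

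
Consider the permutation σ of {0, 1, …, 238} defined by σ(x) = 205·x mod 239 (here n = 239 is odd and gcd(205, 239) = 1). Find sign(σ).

Orbit of 164 under x↦205x: [164, 160, 57, 213, 167, 58, 179]… (length divides ord_239(205)).
π_205 has 2 disjoint cycles with lengths [238, 1] on {0,…,238}.
sign(π) = (−1)^{n − #cycles} = (−1)^{239−2} = (−1)^237 = -1.

-1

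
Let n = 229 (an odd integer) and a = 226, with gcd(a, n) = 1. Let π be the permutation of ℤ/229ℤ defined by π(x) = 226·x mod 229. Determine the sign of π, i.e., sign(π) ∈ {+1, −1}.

Start at x=45: 45 → 94 → 176 → 159 → 210 → 57 → 58 → … (one orbit).
π_226 has 3 disjoint cycles with lengths [114, 114, 1] on {0,…,228}.
With 3 cycles on 229 points, sign = (−1)^{229−3} = +1.
The Jacobi symbol (226|229) = +1 (Zolotarev) agrees.

+1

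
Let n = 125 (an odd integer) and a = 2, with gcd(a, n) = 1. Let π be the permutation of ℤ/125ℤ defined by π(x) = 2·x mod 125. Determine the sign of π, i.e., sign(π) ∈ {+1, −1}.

-1

Start at x=99: 99 → 73 → 21 → 42 → 84 → 43 → 86 → … (one orbit).
Decompose π into cycles: lengths [100, 20, 4, 1] (4 cycles, including the fixed point 0).
Σ(ℓ_i−1) = 125−4 = 121; sign = (−1)^121 = -1.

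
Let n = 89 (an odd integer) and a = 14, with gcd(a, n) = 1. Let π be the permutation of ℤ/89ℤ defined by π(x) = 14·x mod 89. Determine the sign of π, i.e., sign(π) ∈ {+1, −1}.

-1

Orbit of 65 under x↦14x: [65, 20, 13, 4, 56, 72, 29]… (length divides ord_89(14)).
π_14 has 2 disjoint cycles with lengths [88, 1] on {0,…,88}.
89 − 2 = 87 transpositions; sign(π) = (−1)^87 = -1.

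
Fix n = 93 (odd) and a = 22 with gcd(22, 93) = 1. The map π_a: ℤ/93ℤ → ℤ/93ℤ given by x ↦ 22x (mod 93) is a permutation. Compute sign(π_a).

-1

Trace 58: π^k(58) = [58, 67, 79, 64, 13, 7, 61] for k=0..6.
Cycle lengths of π_22 on ℤ/93ℤ: [30, 30, 30, 1, 1, 1]; 6 cycles in total.
93 − 6 = 87 transpositions; sign(π) = (−1)^87 = -1.
(22|93)_J = -1 (Zolotarev's lemma cross-check).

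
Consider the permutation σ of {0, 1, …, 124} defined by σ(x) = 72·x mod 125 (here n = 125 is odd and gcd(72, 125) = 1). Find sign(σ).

Orbit of 63 under x↦72x: [63, 36, 92, 124, 53, 66, 2]… (length divides ord_125(72)).
π_72 has 4 disjoint cycles with lengths [100, 20, 4, 1] on {0,…,124}.
n − c = 125 − 4 = 121; sign = (−1)^121 = -1.
Zolotarev: (72|125) = -1, matching the cycle-count sign.

-1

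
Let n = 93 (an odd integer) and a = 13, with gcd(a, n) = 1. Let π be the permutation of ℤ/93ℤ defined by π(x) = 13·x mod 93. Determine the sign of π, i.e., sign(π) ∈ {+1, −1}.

Trace 79: π^k(79) = [79, 4, 52, 25, 46, 40, 55] for k=0..6.
Cycle lengths of π_13 on ℤ/93ℤ: [30, 30, 30, 1, 1, 1]; 6 cycles in total.
6 cycles on 93: each ℓ→(−1)^(ℓ−1), product (−1)^87 = -1.

-1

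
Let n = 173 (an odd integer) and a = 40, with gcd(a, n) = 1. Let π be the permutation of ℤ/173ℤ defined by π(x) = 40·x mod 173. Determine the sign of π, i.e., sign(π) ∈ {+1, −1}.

+1

Trace 106: π^k(106) = [106, 88, 60, 151, 158, 92, 47] for k=0..6.
Cycle type of π: 86×2 + 1; total 3 cycles.
n − c = 173 − 3 = 170; sign = (−1)^170 = +1.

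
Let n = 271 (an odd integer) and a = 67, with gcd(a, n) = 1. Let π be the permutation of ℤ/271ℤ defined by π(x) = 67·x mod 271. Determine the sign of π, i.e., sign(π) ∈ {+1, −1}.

Start at x=68: 68 → 220 → 106 → 56 → 229 → 167 → 78 → … (one orbit).
3 cycles of lengths [135, 135, 1].
3 cycles on 271: each ℓ→(−1)^(ℓ−1), product (−1)^268 = +1.

+1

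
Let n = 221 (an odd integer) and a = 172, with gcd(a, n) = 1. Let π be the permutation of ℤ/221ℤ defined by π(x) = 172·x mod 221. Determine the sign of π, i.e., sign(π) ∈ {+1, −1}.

Orbit of 157 under x↦172x: [157, 42, 152, 66, 81, 9, 1]… (length divides ord_221(172)).
15 cycles of lengths [24, 24, 24, 24, 24, 24, 24, 24, 8, 8, 3, 3, 3, 3, 1].
15 cycles on 221: each ℓ→(−1)^(ℓ−1), product (−1)^206 = +1.

+1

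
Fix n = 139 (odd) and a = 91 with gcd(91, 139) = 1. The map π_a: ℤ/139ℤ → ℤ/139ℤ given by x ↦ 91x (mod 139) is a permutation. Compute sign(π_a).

Start at x=65: 65 → 77 → 57 → 44 → 112 → 45 → 64 → … (one orbit).
The orbit structure of x ↦ 91x mod 139: 7 orbits of sizes [23, 23, 23, 23, 23, 23, 1].
7 cycles on 139: each ℓ→(−1)^(ℓ−1), product (−1)^132 = +1.
Via Zolotarev, sign(π_{91}) = (91|139) = +1.

+1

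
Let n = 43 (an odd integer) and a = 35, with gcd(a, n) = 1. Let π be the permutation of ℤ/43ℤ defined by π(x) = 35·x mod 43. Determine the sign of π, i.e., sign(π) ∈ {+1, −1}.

+1

Orbit of 11 under x↦35x: [11, 41, 16, 1, 35, 21, 4]… (length divides ord_43(35)).
Cycle type of π: 7×6 + 1; total 7 cycles.
Σ(ℓ_i−1) = 43−7 = 36; sign = (−1)^36 = +1.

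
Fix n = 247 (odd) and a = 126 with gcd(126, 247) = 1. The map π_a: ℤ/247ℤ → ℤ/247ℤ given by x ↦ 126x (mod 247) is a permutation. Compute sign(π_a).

Orbit of 126 under x↦126x: [126, 68, 170, 178, 198, 1]… (length divides ord_247(126)).
Decompose π into cycles: lengths [6, 6, 6, 6, 6, 6, 6, 6, 6, 6, 6, 6, 6, 6, 6, 6, 6, 6, 6, 6, 6, 6, 6, 6, 6, 6, 6, 6, 6, 6, 6, 6, 6, 6, 6, 6, 6, 6, 6, 3, 3, 3, 3, 1] (44 cycles, including the fixed point 0).
With 44 cycles on 247 points, sign = (−1)^{247−44} = -1.

-1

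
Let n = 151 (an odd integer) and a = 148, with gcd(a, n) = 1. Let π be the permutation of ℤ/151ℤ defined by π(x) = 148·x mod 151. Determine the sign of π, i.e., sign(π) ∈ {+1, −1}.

+1

Start at x=123: 123 → 84 → 50 → 1 → 148 → 9 → 124 → … (one orbit).
Cycle type of π: 25×6 + 1; total 7 cycles.
151 − 7 = 144 transpositions; sign(π) = (−1)^144 = +1.
Via Zolotarev, sign(π_{148}) = (148|151) = +1.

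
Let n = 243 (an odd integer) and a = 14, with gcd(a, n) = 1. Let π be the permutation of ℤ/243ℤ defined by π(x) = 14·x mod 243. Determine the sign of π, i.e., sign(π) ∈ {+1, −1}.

-1

Orbit of 136 under x↦14x: [136, 203, 169, 179, 76, 92, 73]… (length divides ord_243(14)).
Cycle lengths of π_14 on ℤ/243ℤ: [162, 54, 18, 6, 2, 1]; 6 cycles in total.
sign(π) = (−1)^{n − #cycles} = (−1)^{243−6} = (−1)^237 = -1.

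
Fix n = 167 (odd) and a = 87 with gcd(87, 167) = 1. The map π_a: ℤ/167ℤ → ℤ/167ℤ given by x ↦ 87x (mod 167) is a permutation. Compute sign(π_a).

Trace 48: π^k(48) = [48, 1, 87, 54, 22, 77, 19] for k=0..6.
Decompose π into cycles: lengths [83, 83, 1] (3 cycles, including the fixed point 0).
Σ(ℓ_i−1) = 167−3 = 164; sign = (−1)^164 = +1.

+1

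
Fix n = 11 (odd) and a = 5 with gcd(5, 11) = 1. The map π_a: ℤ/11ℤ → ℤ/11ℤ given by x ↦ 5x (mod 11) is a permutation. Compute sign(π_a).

+1

Start at x=4: 4 → 9 → 1 → 5 → 3 → 4 (one orbit).
3 cycles of lengths [5, 5, 1].
3 cycles on 11: each ℓ→(−1)^(ℓ−1), product (−1)^8 = +1.
Check: (5/11) = +1 by Zolotarev.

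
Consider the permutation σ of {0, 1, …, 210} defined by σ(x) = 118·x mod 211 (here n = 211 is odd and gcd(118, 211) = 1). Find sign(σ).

Start at x=74: 74 → 81 → 63 → 49 → 85 → 113 → 41 → … (one orbit).
Cycle lengths of π_118 on ℤ/211ℤ: [210, 1]; 2 cycles in total.
2 cycles on 211: each ℓ→(−1)^(ℓ−1), product (−1)^209 = -1.
Via Zolotarev, sign(π_{118}) = (118|211) = -1.

-1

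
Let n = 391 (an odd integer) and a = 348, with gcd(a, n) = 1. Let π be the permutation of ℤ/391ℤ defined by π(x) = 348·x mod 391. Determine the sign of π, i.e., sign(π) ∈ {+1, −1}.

Orbit of 307 under x↦348x: [307, 93, 302, 308, 50, 196, 174]… (length divides ord_391(348)).
Cycle type of π: 88×4 + 11×2 + 8×2 + 1; total 9 cycles.
391 − 9 = 382 transpositions; sign(π) = (−1)^382 = +1.
Check: (348/391) = +1 by Zolotarev.

+1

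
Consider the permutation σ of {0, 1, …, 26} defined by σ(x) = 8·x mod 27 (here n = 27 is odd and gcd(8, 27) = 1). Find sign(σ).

Trace 8: π^k(8) = [8, 10, 26, 19, 17, 1] for k=0..5.
8 cycles of lengths [6, 6, 6, 2, 2, 2, 2, 1].
8 cycles on 27: each ℓ→(−1)^(ℓ−1), product (−1)^19 = -1.
Zolotarev: (8|27) = -1, matching the cycle-count sign.

-1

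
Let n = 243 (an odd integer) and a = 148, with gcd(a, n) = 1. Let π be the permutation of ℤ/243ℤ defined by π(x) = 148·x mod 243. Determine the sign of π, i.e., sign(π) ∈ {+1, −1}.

+1

Start at x=88: 88 → 145 → 76 → 70 → 154 → 193 → 133 → … (one orbit).
Decompose π into cycles: lengths [81, 81, 27, 27, 9, 9, 3, 3, 1, 1, 1] (11 cycles, including the fixed point 0).
Σ(ℓ_i−1) = 243−11 = 232; sign = (−1)^232 = +1.
Via Zolotarev, sign(π_{148}) = (148|243) = +1.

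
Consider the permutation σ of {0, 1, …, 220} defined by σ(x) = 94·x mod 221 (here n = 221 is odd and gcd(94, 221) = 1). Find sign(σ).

+1

Trace 35: π^k(35) = [35, 196, 81, 100, 118, 42, 191] for k=0..6.
Cycle type of π: 24×8 + 8×2 + 3×4 + 1; total 15 cycles.
sign(π) = (−1)^{n − #cycles} = (−1)^{221−15} = (−1)^206 = +1.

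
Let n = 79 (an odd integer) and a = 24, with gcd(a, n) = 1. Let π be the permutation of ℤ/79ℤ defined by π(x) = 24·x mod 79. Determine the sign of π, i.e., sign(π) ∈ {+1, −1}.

Trace 56: π^k(56) = [56, 1, 24, 23, 78, 55] for k=0..5.
π_24 has 14 disjoint cycles with lengths [6, 6, 6, 6, 6, 6, 6, 6, 6, 6, 6, 6, 6, 1] on {0,…,78}.
sign(π) = (−1)^{n − #cycles} = (−1)^{79−14} = (−1)^65 = -1.
Zolotarev: (24|79) = -1, matching the cycle-count sign.

-1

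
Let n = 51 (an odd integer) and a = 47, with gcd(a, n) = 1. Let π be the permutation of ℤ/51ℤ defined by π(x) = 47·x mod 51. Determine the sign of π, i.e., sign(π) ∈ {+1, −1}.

Trace 38: π^k(38) = [38, 1, 47, 16] for k=0..3.
Decompose π into cycles: lengths [4, 4, 4, 4, 4, 4, 4, 4, 4, 4, 4, 4, 2, 1] (14 cycles, including the fixed point 0).
n − c = 51 − 14 = 37; sign = (−1)^37 = -1.
Check: (47/51) = -1 by Zolotarev.

-1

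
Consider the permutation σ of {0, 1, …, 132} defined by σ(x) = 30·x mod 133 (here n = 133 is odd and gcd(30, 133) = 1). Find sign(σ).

Trace 102: π^k(102) = [102, 1, 30] for k=0..2.
Cycle type of π: 3×44 + 1; total 45 cycles.
sign(π) = (−1)^{n − #cycles} = (−1)^{133−45} = (−1)^88 = +1.

+1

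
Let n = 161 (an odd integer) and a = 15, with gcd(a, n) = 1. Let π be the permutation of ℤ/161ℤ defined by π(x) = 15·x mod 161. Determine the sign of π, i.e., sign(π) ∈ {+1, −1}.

Orbit of 99 under x↦15x: [99, 36, 57, 50, 106, 141, 22]… (length divides ord_161(15)).
The orbit structure of x ↦ 15x mod 161: 14 orbits of sizes [22, 22, 22, 22, 22, 22, 22, 1, 1, 1, 1, 1, 1, 1].
Σ(ℓ_i−1) = 161−14 = 147; sign = (−1)^147 = -1.
Via Zolotarev, sign(π_{15}) = (15|161) = -1.

-1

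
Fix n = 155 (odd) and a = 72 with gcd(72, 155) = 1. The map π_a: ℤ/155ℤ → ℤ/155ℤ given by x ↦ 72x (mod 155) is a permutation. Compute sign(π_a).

Trace 41: π^k(41) = [41, 7, 39, 18, 56, 2, 144] for k=0..6.
The orbit structure of x ↦ 72x mod 155: 6 orbits of sizes [60, 60, 15, 15, 4, 1].
6 cycles on 155: each ℓ→(−1)^(ℓ−1), product (−1)^149 = -1.
Check: (72/155) = -1 by Zolotarev.

-1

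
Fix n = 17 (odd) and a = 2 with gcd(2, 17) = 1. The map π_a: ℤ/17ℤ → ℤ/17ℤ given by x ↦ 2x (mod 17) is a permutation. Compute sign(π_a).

+1

Trace 16: π^k(16) = [16, 15, 13, 9, 1, 2, 4] for k=0..6.
π_2 has 3 disjoint cycles with lengths [8, 8, 1] on {0,…,16}.
sign(π) = (−1)^{n − #cycles} = (−1)^{17−3} = (−1)^14 = +1.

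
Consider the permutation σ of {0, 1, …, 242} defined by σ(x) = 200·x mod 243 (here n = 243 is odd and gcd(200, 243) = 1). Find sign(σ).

-1

Start at x=215: 215 → 232 → 230 → 73 → 20 → 112 → 44 → … (one orbit).
The orbit structure of x ↦ 200x mod 243: 6 orbits of sizes [162, 54, 18, 6, 2, 1].
6 cycles on 243: each ℓ→(−1)^(ℓ−1), product (−1)^237 = -1.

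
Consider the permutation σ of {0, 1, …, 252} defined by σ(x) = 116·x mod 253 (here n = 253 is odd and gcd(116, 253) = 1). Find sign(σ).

Trace 70: π^k(70) = [70, 24, 1, 116, 47, 139, 185] for k=0..6.
Cycle lengths of π_116 on ℤ/253ℤ: [10, 10, 10, 10, 10, 10, 10, 10, 10, 10, 10, 10, 10, 10, 10, 10, 10, 10, 10, 10, 10, 10, 10, 1, 1, 1, 1, 1, 1, 1, 1, 1, 1, 1, 1, 1, 1, 1, 1, 1, 1, 1, 1, 1, 1, 1]; 46 cycles in total.
46 cycles on 253: each ℓ→(−1)^(ℓ−1), product (−1)^207 = -1.

-1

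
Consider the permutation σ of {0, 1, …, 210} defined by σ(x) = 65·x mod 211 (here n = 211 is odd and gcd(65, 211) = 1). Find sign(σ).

Orbit of 169 under x↦65x: [169, 13, 1, 65, 5, 114, 25]… (length divides ord_211(65)).
The orbit structure of x ↦ 65x mod 211: 7 orbits of sizes [35, 35, 35, 35, 35, 35, 1].
Σ(ℓ_i−1) = 211−7 = 204; sign = (−1)^204 = +1.

+1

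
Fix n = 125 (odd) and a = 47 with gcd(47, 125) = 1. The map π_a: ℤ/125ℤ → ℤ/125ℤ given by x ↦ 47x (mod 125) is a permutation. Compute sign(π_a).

-1

Orbit of 23 under x↦47x: [23, 81, 57, 54, 38, 36, 67]… (length divides ord_125(47)).
The orbit structure of x ↦ 47x mod 125: 4 orbits of sizes [100, 20, 4, 1].
n − c = 125 − 4 = 121; sign = (−1)^121 = -1.
Via Zolotarev, sign(π_{47}) = (47|125) = -1.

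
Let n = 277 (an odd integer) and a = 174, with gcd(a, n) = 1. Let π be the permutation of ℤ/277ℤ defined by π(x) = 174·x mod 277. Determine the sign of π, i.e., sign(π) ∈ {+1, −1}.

Orbit of 187 under x↦174x: [187, 129, 9, 181, 193, 65, 230]… (length divides ord_277(174)).
Cycle type of π: 276 + 1; total 2 cycles.
n − c = 277 − 2 = 275; sign = (−1)^275 = -1.

-1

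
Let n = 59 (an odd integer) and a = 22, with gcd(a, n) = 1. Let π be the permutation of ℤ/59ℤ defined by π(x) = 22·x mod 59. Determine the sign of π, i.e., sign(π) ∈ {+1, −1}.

+1

Trace 46: π^k(46) = [46, 9, 21, 49, 16, 57, 15] for k=0..6.
Cycle type of π: 29×2 + 1; total 3 cycles.
Σ(ℓ_i−1) = 59−3 = 56; sign = (−1)^56 = +1.
Zolotarev: (22|59) = +1, matching the cycle-count sign.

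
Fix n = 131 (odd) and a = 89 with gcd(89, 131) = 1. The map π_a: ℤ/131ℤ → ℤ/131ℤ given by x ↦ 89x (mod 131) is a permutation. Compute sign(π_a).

+1

Start at x=58: 58 → 53 → 1 → 89 → 61 → 58 (one orbit).
Decompose π into cycles: lengths [5, 5, 5, 5, 5, 5, 5, 5, 5, 5, 5, 5, 5, 5, 5, 5, 5, 5, 5, 5, 5, 5, 5, 5, 5, 5, 1] (27 cycles, including the fixed point 0).
131 − 27 = 104 transpositions; sign(π) = (−1)^104 = +1.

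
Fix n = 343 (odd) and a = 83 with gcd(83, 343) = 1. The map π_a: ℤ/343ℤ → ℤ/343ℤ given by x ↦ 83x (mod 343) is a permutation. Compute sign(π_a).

Trace 244: π^k(244) = [244, 15, 216, 92, 90, 267, 209] for k=0..6.
The orbit structure of x ↦ 83x mod 343: 10 orbits of sizes [98, 98, 98, 14, 14, 14, 2, 2, 2, 1].
10 cycles on 343: each ℓ→(−1)^(ℓ−1), product (−1)^333 = -1.

-1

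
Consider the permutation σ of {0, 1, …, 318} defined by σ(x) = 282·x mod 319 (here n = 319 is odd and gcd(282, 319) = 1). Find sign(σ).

+1

Start at x=64: 64 → 184 → 210 → 205 → 71 → 244 → 223 → … (one orbit).
The orbit structure of x ↦ 282x mod 319: 5 orbits of sizes [140, 140, 28, 10, 1].
With 5 cycles on 319 points, sign = (−1)^{319−5} = +1.
The Jacobi symbol (282|319) = +1 (Zolotarev) agrees.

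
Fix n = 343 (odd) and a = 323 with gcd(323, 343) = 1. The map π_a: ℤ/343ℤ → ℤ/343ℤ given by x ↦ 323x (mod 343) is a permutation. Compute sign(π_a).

Start at x=36: 36 → 309 → 337 → 120 → 1 → 323 → 57 → … (one orbit).
The orbit structure of x ↦ 323x mod 343: 19 orbits of sizes [49, 49, 49, 49, 49, 49, 7, 7, 7, 7, 7, 7, 1, 1, 1, 1, 1, 1, 1].
343 − 19 = 324 transpositions; sign(π) = (−1)^324 = +1.
(323|343)_J = +1 (Zolotarev's lemma cross-check).

+1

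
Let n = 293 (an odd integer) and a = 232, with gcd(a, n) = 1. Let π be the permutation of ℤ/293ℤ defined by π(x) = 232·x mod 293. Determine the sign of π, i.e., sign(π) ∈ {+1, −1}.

Orbit of 284 under x↦232x: [284, 256, 206, 33, 38, 26, 172]… (length divides ord_293(232)).
Decompose π into cycles: lengths [73, 73, 73, 73, 1] (5 cycles, including the fixed point 0).
293 − 5 = 288 transpositions; sign(π) = (−1)^288 = +1.
Via Zolotarev, sign(π_{232}) = (232|293) = +1.

+1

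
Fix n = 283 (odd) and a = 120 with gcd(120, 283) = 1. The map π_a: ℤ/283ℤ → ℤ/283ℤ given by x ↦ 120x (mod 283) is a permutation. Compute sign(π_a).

-1

Trace 4: π^k(4) = [4, 197, 151, 8, 111, 19, 16] for k=0..6.
π_120 has 4 disjoint cycles with lengths [94, 94, 94, 1] on {0,…,282}.
Σ(ℓ_i−1) = 283−4 = 279; sign = (−1)^279 = -1.
Check: (120/283) = -1 by Zolotarev.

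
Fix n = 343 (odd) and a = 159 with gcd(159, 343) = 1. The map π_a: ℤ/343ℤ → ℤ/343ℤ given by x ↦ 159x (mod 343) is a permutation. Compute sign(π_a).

Orbit of 223 under x↦159x: [223, 128, 115, 106, 47, 270, 55]… (length divides ord_343(159)).
Cycle lengths of π_159 on ℤ/343ℤ: [294, 42, 6, 1]; 4 cycles in total.
With 4 cycles on 343 points, sign = (−1)^{343−4} = -1.
Check: (159/343) = -1 by Zolotarev.

-1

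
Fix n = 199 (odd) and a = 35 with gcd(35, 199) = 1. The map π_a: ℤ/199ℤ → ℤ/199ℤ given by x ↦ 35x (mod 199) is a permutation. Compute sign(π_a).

Start at x=16: 16 → 162 → 98 → 47 → 53 → 64 → 51 → … (one orbit).
Cycle type of π: 99×2 + 1; total 3 cycles.
Σ(ℓ_i−1) = 199−3 = 196; sign = (−1)^196 = +1.

+1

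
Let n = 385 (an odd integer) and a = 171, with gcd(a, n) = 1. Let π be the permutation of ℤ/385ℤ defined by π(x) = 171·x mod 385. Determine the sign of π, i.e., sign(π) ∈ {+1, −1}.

+1

Trace 41: π^k(41) = [41, 81, 376, 1, 171, 366, 216] for k=0..6.
The orbit structure of x ↦ 171x mod 385: 25 orbits of sizes [30, 30, 30, 30, 30, 30, 30, 30, 30, 30, 10, 10, 10, 10, 10, 6, 6, 6, 6, 6, 1, 1, 1, 1, 1].
385 − 25 = 360 transpositions; sign(π) = (−1)^360 = +1.
Via Zolotarev, sign(π_{171}) = (171|385) = +1.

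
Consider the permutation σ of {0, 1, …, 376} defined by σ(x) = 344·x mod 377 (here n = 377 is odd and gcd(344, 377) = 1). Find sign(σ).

Orbit of 281 under x↦344x: [281, 152, 262, 25, 306, 81, 343]… (length divides ord_377(344)).
Cycle type of π: 84×4 + 12 + 7×4 + 1; total 10 cycles.
10 cycles on 377: each ℓ→(−1)^(ℓ−1), product (−1)^367 = -1.

-1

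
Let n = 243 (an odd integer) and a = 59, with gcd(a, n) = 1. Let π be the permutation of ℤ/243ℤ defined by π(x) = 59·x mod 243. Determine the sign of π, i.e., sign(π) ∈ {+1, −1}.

-1

Trace 182: π^k(182) = [182, 46, 41, 232, 80, 103, 2] for k=0..6.
6 cycles of lengths [162, 54, 18, 6, 2, 1].
6 cycles on 243: each ℓ→(−1)^(ℓ−1), product (−1)^237 = -1.
(59|243)_J = -1 (Zolotarev's lemma cross-check).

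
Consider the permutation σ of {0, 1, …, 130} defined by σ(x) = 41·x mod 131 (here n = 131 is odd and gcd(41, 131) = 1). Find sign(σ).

Start at x=45: 45 → 11 → 58 → 20 → 34 → 84 → 38 → … (one orbit).
3 cycles of lengths [65, 65, 1].
n − c = 131 − 3 = 128; sign = (−1)^128 = +1.

+1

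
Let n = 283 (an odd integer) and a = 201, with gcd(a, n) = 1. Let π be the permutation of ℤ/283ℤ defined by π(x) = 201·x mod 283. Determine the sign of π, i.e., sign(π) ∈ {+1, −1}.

Trace 256: π^k(256) = [256, 233, 138, 4, 238, 11, 230] for k=0..6.
Cycle lengths of π_201 on ℤ/283ℤ: [141, 141, 1]; 3 cycles in total.
sign(π) = (−1)^{n − #cycles} = (−1)^{283−3} = (−1)^280 = +1.

+1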